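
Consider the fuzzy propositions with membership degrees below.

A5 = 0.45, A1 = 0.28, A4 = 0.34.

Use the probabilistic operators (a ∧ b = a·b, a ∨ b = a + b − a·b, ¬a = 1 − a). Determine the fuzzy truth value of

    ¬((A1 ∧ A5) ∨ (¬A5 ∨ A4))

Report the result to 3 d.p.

A1 ∧ A5 = a·b on (0.2800, 0.4500) = 0.1260
¬A5 = 1 − 0.4500 = 0.5500
¬A5 ∨ A4 = a + b − a·b on (0.5500, 0.3400) = 0.7030
(A1 ∧ A5) ∨ (¬A5 ∨ A4) = a + b − a·b on (0.1260, 0.7030) = 0.7404
¬((A1 ∧ A5) ∨ (¬A5 ∨ A4)) = 1 − 0.7404 = 0.2596

0.260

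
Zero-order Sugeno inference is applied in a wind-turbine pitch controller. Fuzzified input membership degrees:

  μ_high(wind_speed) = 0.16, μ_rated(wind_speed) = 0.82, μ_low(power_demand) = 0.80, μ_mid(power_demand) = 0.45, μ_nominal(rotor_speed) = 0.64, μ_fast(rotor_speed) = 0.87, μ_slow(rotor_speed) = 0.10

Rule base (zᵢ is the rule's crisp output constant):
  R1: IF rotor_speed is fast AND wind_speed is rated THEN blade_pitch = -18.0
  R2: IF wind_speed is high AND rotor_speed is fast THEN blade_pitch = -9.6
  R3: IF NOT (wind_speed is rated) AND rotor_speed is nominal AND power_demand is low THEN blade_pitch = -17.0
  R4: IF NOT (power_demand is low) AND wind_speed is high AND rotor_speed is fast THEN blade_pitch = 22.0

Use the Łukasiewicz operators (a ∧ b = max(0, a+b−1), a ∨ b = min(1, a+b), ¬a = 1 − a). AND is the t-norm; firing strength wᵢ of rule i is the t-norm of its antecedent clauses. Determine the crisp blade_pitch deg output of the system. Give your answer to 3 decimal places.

-17.650

R1 (z=-18.0): fast=0.87, rated=0.82; AND[max(0, a+b−1)] → w = 0.69
R2 (z=-9.6): high=0.16, fast=0.87; AND[max(0, a+b−1)] → w = 0.03
R3 (z=-17.0): ¬rated=1−0.82=0.18, nominal=0.64, low=0.80; AND[max(0, a+b−1)] → w = 0.00
R4 (z=22.0): ¬low=1−0.80=0.20, high=0.16, fast=0.87; AND[max(0, a+b−1)] → w = 0.00
Weighted average = (0.69·-18.0 + 0.03·-9.6 + 0.00·-17.0 + 0.00·22.0) / (0.69 + 0.03 + 0.00 + 0.00)
  = -12.7080 / 0.7200 = -17.650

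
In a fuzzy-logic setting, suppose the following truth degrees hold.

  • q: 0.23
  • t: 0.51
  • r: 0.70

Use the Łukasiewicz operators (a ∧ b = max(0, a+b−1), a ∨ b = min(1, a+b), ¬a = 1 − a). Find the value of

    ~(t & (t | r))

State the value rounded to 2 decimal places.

0.49

t | r = min(1, a+b) on (0.51, 0.70) = 1.00
t & (t | r) = max(0, a+b−1) on (0.51, 1.00) = 0.51
~(t & (t | r)) = 1 − 0.51 = 0.49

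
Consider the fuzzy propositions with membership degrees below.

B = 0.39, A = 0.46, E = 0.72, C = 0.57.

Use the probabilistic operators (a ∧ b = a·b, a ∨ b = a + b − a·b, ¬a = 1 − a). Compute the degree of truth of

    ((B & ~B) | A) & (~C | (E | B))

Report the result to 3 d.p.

0.531

~B = 1 − 0.3900 = 0.6100
B & ~B = a·b on (0.3900, 0.6100) = 0.2379
(B & ~B) | A = a + b − a·b on (0.2379, 0.4600) = 0.5885
~C = 1 − 0.5700 = 0.4300
E | B = a + b − a·b on (0.7200, 0.3900) = 0.8292
~C | (E | B) = a + b − a·b on (0.4300, 0.8292) = 0.9026
((B & ~B) | A) & (~C | (E | B)) = a·b on (0.5885, 0.9026) = 0.5312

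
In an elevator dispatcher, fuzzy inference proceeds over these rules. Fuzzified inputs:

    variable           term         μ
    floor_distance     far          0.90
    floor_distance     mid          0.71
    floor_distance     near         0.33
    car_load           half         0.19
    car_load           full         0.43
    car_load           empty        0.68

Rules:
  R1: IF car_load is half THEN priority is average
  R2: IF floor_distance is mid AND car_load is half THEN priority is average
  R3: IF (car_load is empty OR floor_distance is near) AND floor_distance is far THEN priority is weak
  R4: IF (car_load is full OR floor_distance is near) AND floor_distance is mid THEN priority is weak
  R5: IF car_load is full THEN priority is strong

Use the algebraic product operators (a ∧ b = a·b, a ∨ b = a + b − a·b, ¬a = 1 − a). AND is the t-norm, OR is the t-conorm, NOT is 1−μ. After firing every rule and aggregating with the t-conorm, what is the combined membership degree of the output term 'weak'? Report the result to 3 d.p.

R1: half=0.19 → w = 0.1900
R2: mid=0.71, half=0.19; AND[a·b] → w = 0.1349
R3: (empty=0.68 OR near=0.33) = 0.7856; AND[a·b] with far=0.90 → w = 0.7070
R4: (full=0.43 OR near=0.33) = 0.6181; AND[a·b] with mid=0.71 → w = 0.4389
R5: full=0.43 → w = 0.4300
Rules with consequent 'weak': {R3, R4} → strengths 0.7070, 0.4389
Aggregate via t-conorm [a + b − a·b]: 0.8356

0.836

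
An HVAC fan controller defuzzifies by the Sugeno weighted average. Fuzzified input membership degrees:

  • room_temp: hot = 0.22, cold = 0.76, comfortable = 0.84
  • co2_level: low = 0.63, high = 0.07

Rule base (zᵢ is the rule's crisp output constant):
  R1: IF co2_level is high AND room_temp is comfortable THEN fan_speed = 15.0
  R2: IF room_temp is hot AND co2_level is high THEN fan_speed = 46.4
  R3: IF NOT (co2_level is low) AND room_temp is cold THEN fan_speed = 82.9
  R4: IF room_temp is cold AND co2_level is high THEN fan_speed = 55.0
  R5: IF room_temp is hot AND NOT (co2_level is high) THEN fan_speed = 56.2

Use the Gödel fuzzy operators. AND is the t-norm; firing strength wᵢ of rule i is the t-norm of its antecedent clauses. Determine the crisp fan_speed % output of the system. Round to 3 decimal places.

R1 (z=15.0): high=0.07, comfortable=0.84; AND[min(a, b)] → w = 0.07
R2 (z=46.4): hot=0.22, high=0.07; AND[min(a, b)] → w = 0.07
R3 (z=82.9): ¬low=1−0.63=0.37, cold=0.76; AND[min(a, b)] → w = 0.37
R4 (z=55.0): cold=0.76, high=0.07; AND[min(a, b)] → w = 0.07
R5 (z=56.2): hot=0.22, ¬high=1−0.07=0.93; AND[min(a, b)] → w = 0.22
Weighted average = (0.07·15.0 + 0.07·46.4 + 0.37·82.9 + 0.07·55.0 + 0.22·56.2) / (0.07 + 0.07 + 0.37 + 0.07 + 0.22)
  = 51.1850 / 0.8000 = 63.981

63.981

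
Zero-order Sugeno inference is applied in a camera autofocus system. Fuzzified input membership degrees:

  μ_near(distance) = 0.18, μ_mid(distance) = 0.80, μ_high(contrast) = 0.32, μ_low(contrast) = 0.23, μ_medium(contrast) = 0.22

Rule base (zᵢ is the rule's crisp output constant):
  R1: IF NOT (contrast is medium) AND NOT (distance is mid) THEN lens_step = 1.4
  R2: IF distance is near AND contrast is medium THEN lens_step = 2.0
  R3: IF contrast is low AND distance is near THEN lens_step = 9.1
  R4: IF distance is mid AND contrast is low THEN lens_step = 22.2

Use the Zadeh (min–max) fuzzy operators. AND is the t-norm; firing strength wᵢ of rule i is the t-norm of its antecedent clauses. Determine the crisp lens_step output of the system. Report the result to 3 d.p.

9.347

R1 (z=1.4): ¬medium=1−0.22=0.78, ¬mid=1−0.80=0.20; AND[min(a, b)] → w = 0.20
R2 (z=2.0): near=0.18, medium=0.22; AND[min(a, b)] → w = 0.18
R3 (z=9.1): low=0.23, near=0.18; AND[min(a, b)] → w = 0.18
R4 (z=22.2): mid=0.80, low=0.23; AND[min(a, b)] → w = 0.23
Weighted average = (0.20·1.4 + 0.18·2.0 + 0.18·9.1 + 0.23·22.2) / (0.20 + 0.18 + 0.18 + 0.23)
  = 7.3840 / 0.7900 = 9.347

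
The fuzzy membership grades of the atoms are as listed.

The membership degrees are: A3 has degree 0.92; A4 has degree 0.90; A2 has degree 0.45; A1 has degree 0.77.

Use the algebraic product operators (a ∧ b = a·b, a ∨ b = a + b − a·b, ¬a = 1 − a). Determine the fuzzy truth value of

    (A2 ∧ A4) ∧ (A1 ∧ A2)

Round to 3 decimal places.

A2 ∧ A4 = a·b on (0.4500, 0.9000) = 0.4050
A1 ∧ A2 = a·b on (0.7700, 0.4500) = 0.3465
(A2 ∧ A4) ∧ (A1 ∧ A2) = a·b on (0.4050, 0.3465) = 0.1403

0.140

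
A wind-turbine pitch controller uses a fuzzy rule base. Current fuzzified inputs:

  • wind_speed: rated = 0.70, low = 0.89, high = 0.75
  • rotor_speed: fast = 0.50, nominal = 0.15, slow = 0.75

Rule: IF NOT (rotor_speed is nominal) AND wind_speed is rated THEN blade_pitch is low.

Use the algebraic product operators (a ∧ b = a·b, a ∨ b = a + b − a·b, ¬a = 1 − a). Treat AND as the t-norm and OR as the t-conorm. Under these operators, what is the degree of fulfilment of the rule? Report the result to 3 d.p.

firing strength: ¬nominal=1−0.15=0.85, rated=0.70; AND[a·b] → w = 0.5950

0.595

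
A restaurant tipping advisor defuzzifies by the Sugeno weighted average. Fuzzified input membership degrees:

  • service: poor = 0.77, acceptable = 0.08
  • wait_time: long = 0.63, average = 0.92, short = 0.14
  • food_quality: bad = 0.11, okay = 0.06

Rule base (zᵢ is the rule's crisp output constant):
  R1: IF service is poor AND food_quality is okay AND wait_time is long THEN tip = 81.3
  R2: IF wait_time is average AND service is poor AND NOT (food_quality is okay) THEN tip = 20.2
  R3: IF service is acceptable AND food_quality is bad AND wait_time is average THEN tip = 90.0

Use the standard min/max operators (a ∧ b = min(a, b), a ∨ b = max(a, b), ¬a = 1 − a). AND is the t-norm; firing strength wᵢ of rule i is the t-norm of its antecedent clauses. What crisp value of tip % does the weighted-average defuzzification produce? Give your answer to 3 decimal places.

30.365

R1 (z=81.3): poor=0.77, okay=0.06, long=0.63; AND[min(a, b)] → w = 0.06
R2 (z=20.2): average=0.92, poor=0.77, ¬okay=1−0.06=0.94; AND[min(a, b)] → w = 0.77
R3 (z=90.0): acceptable=0.08, bad=0.11, average=0.92; AND[min(a, b)] → w = 0.08
Weighted average = (0.06·81.3 + 0.77·20.2 + 0.08·90.0) / (0.06 + 0.77 + 0.08)
  = 27.6320 / 0.9100 = 30.365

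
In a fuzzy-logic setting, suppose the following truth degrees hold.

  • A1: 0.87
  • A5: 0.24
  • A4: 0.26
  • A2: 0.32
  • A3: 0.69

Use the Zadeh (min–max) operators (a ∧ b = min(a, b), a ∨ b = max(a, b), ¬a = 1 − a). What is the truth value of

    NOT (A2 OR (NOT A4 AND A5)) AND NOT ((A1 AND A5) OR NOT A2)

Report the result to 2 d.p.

0.32

NOT A4 = 1 − 0.26 = 0.74
NOT A4 AND A5 = min(a, b) on (0.74, 0.24) = 0.24
A2 OR (NOT A4 AND A5) = max(a, b) on (0.32, 0.24) = 0.32
NOT (A2 OR (NOT A4 AND A5)) = 1 − 0.32 = 0.68
A1 AND A5 = min(a, b) on (0.87, 0.24) = 0.24
NOT A2 = 1 − 0.32 = 0.68
(A1 AND A5) OR NOT A2 = max(a, b) on (0.24, 0.68) = 0.68
NOT ((A1 AND A5) OR NOT A2) = 1 − 0.68 = 0.32
NOT (A2 OR (NOT A4 AND A5)) AND NOT ((A1 AND A5) OR NOT A2) = min(a, b) on (0.68, 0.32) = 0.32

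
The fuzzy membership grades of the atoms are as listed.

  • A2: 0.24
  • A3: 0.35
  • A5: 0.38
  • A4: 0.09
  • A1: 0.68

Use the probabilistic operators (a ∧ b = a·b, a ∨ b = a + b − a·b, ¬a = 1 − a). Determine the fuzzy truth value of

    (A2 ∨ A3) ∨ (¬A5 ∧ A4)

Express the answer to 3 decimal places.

0.534

A2 ∨ A3 = a + b − a·b on (0.2400, 0.3500) = 0.5060
¬A5 = 1 − 0.3800 = 0.6200
¬A5 ∧ A4 = a·b on (0.6200, 0.0900) = 0.0558
(A2 ∨ A3) ∨ (¬A5 ∧ A4) = a + b − a·b on (0.5060, 0.0558) = 0.5336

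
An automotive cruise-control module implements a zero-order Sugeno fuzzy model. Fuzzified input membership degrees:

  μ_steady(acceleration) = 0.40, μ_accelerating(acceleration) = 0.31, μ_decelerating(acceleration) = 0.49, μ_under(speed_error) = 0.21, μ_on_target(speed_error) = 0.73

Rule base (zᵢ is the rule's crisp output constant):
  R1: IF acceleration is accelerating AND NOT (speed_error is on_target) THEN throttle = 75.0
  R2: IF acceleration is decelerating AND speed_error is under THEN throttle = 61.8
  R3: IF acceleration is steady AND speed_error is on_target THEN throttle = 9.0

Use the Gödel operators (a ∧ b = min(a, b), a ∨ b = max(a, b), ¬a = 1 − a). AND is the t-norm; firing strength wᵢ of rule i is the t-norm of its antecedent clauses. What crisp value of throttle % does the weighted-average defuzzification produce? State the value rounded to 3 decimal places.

41.850

R1 (z=75.0): accelerating=0.31, ¬on_target=1−0.73=0.27; AND[min(a, b)] → w = 0.27
R2 (z=61.8): decelerating=0.49, under=0.21; AND[min(a, b)] → w = 0.21
R3 (z=9.0): steady=0.40, on_target=0.73; AND[min(a, b)] → w = 0.40
Weighted average = (0.27·75.0 + 0.21·61.8 + 0.40·9.0) / (0.27 + 0.21 + 0.40)
  = 36.8280 / 0.8800 = 41.850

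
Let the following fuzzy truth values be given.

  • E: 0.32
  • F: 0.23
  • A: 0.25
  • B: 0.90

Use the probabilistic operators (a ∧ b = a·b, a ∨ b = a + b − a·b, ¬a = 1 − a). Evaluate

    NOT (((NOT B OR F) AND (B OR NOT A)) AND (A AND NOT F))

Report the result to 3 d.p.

NOT B = 1 − 0.9000 = 0.1000
NOT B OR F = a + b − a·b on (0.1000, 0.2300) = 0.3070
NOT A = 1 − 0.2500 = 0.7500
B OR NOT A = a + b − a·b on (0.9000, 0.7500) = 0.9750
(NOT B OR F) AND (B OR NOT A) = a·b on (0.3070, 0.9750) = 0.2993
NOT F = 1 − 0.2300 = 0.7700
A AND NOT F = a·b on (0.2500, 0.7700) = 0.1925
((NOT B OR F) AND (B OR NOT A)) AND (A AND NOT F) = a·b on (0.2993, 0.1925) = 0.0576
NOT (((NOT B OR F) AND (B OR NOT A)) AND (A AND NOT F)) = 1 − 0.0576 = 0.9424

0.942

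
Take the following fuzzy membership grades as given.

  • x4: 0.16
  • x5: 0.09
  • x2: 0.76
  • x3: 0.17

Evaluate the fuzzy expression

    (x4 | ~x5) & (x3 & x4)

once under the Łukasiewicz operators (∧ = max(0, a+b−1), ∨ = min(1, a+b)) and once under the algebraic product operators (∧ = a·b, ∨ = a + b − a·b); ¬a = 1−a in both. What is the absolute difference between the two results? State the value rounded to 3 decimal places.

Under Łukasiewicz:
  ~x5 = 1 − 0.09 = 0.91
  x4 | ~x5 = min(1, a+b) on (0.16, 0.91) = 1.00
  x3 & x4 = max(0, a+b−1) on (0.17, 0.16) = 0.00
  (x4 | ~x5) & (x3 & x4) = max(0, a+b−1) on (1.00, 0.00) = 0.00
  → value = 0.0000
Under algebraic product:
  ~x5 = 1 − 0.0900 = 0.9100
  x4 | ~x5 = a + b − a·b on (0.1600, 0.9100) = 0.9244
  x3 & x4 = a·b on (0.1700, 0.1600) = 0.0272
  (x4 | ~x5) & (x3 & x4) = a·b on (0.9244, 0.0272) = 0.0251
  → value = 0.0251
|0.0000 − 0.0251| = 0.025

0.025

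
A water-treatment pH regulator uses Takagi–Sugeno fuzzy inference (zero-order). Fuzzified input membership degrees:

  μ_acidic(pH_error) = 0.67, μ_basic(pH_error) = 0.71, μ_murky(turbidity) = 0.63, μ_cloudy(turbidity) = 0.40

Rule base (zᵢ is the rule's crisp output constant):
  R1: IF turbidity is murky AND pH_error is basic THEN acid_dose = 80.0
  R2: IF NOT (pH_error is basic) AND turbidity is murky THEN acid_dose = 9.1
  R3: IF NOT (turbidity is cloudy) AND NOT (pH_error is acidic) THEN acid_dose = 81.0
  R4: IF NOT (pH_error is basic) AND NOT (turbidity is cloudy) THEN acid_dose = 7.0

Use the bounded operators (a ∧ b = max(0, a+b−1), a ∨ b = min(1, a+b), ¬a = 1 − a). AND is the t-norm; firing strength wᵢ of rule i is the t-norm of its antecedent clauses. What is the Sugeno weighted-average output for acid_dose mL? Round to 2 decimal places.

80.00

R1 (z=80.0): murky=0.63, basic=0.71; AND[max(0, a+b−1)] → w = 0.34
R2 (z=9.1): ¬basic=1−0.71=0.29, murky=0.63; AND[max(0, a+b−1)] → w = 0.00
R3 (z=81.0): ¬cloudy=1−0.40=0.60, ¬acidic=1−0.67=0.33; AND[max(0, a+b−1)] → w = 0.00
R4 (z=7.0): ¬basic=1−0.71=0.29, ¬cloudy=1−0.40=0.60; AND[max(0, a+b−1)] → w = 0.00
Weighted average = (0.34·80.0 + 0.00·9.1 + 0.00·81.0 + 0.00·7.0) / (0.34 + 0.00 + 0.00 + 0.00)
  = 27.2000 / 0.3400 = 80.00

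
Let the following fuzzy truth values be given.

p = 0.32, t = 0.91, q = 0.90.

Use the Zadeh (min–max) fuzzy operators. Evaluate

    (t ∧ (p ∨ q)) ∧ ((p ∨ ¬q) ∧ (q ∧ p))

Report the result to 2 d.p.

p ∨ q = max(a, b) on (0.32, 0.90) = 0.90
t ∧ (p ∨ q) = min(a, b) on (0.91, 0.90) = 0.90
¬q = 1 − 0.90 = 0.10
p ∨ ¬q = max(a, b) on (0.32, 0.10) = 0.32
q ∧ p = min(a, b) on (0.90, 0.32) = 0.32
(p ∨ ¬q) ∧ (q ∧ p) = min(a, b) on (0.32, 0.32) = 0.32
(t ∧ (p ∨ q)) ∧ ((p ∨ ¬q) ∧ (q ∧ p)) = min(a, b) on (0.90, 0.32) = 0.32

0.32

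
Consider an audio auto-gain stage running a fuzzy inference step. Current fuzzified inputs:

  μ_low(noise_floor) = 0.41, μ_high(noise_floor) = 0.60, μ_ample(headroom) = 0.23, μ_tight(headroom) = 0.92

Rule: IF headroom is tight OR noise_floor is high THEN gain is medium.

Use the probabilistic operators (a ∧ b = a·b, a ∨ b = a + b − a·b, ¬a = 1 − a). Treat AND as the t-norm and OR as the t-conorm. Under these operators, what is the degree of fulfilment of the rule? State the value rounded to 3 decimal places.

firing strength: tight=0.92, high=0.60; OR[a + b − a·b] → w = 0.9680

0.968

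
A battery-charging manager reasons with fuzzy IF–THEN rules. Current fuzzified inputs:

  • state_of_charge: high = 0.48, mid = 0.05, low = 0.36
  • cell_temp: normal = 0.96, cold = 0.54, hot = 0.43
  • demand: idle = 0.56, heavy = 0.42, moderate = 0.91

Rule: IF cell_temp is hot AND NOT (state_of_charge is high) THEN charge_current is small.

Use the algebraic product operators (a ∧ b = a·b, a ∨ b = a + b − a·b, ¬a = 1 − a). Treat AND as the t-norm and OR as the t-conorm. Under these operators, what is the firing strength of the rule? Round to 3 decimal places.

0.224

firing strength: hot=0.43, ¬high=1−0.48=0.52; AND[a·b] → w = 0.2236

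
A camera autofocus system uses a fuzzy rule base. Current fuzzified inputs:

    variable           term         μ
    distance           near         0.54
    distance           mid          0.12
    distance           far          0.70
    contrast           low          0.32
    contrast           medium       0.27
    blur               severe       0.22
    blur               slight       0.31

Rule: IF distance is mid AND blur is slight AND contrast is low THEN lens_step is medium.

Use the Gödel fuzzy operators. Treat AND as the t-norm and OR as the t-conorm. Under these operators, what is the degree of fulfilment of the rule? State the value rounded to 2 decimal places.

0.12

firing strength: mid=0.12, slight=0.31, low=0.32; AND[min(a, b)] → w = 0.12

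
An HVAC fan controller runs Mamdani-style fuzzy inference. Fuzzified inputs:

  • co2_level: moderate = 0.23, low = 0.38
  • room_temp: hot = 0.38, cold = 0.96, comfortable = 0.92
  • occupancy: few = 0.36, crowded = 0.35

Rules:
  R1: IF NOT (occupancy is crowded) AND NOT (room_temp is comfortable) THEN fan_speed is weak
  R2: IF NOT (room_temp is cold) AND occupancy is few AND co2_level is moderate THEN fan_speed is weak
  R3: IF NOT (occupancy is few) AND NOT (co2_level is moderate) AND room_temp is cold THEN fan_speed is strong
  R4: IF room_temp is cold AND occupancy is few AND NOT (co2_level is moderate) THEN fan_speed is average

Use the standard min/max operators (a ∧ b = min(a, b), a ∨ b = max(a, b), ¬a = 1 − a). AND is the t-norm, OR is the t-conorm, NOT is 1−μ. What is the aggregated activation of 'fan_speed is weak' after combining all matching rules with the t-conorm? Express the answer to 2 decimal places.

0.08

R1: ¬crowded=1−0.35=0.65, ¬comfortable=1−0.92=0.08; AND[min(a, b)] → w = 0.08
R2: ¬cold=1−0.96=0.04, few=0.36, moderate=0.23; AND[min(a, b)] → w = 0.04
R3: ¬few=1−0.36=0.64, ¬moderate=1−0.23=0.77, cold=0.96; AND[min(a, b)] → w = 0.64
R4: cold=0.96, few=0.36, ¬moderate=1−0.23=0.77; AND[min(a, b)] → w = 0.36
Rules with consequent 'weak': {R1, R2} → strengths 0.08, 0.04
Aggregate via t-conorm [max(a, b)]: 0.08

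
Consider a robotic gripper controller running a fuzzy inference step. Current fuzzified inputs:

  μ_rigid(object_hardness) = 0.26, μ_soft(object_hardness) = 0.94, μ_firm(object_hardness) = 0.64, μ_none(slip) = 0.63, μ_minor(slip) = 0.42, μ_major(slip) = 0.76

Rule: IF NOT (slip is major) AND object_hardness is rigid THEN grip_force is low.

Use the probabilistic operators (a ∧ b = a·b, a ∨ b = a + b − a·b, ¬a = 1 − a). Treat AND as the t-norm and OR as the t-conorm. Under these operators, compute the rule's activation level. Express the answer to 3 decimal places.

0.062

firing strength: ¬major=1−0.76=0.24, rigid=0.26; AND[a·b] → w = 0.0624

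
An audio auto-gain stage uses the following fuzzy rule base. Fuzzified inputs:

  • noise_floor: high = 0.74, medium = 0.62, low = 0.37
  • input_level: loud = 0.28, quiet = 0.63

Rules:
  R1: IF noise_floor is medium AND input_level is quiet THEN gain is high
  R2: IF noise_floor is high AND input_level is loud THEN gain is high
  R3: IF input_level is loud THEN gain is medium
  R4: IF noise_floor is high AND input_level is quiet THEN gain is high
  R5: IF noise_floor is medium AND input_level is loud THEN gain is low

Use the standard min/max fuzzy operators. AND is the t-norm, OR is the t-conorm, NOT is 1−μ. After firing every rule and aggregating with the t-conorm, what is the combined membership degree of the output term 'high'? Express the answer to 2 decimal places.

0.63

R1: medium=0.62, quiet=0.63; AND[min(a, b)] → w = 0.62
R2: high=0.74, loud=0.28; AND[min(a, b)] → w = 0.28
R3: loud=0.28 → w = 0.28
R4: high=0.74, quiet=0.63; AND[min(a, b)] → w = 0.63
R5: medium=0.62, loud=0.28; AND[min(a, b)] → w = 0.28
Rules with consequent 'high': {R1, R2, R4} → strengths 0.62, 0.28, 0.63
Aggregate via t-conorm [max(a, b)]: 0.63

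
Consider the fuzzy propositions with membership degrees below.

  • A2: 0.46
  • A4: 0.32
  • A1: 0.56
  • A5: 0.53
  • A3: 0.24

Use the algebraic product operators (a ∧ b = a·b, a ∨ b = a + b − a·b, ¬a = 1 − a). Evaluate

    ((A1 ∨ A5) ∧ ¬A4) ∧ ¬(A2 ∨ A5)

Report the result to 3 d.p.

A1 ∨ A5 = a + b − a·b on (0.5600, 0.5300) = 0.7932
¬A4 = 1 − 0.3200 = 0.6800
(A1 ∨ A5) ∧ ¬A4 = a·b on (0.7932, 0.6800) = 0.5394
A2 ∨ A5 = a + b − a·b on (0.4600, 0.5300) = 0.7462
¬(A2 ∨ A5) = 1 − 0.7462 = 0.2538
((A1 ∨ A5) ∧ ¬A4) ∧ ¬(A2 ∨ A5) = a·b on (0.5394, 0.2538) = 0.1369

0.137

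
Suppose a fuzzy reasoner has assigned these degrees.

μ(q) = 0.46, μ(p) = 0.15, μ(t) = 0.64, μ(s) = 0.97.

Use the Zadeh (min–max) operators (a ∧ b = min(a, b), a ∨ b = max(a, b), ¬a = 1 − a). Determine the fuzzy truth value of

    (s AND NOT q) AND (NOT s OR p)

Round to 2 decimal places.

NOT q = 1 − 0.46 = 0.54
s AND NOT q = min(a, b) on (0.97, 0.54) = 0.54
NOT s = 1 − 0.97 = 0.03
NOT s OR p = max(a, b) on (0.03, 0.15) = 0.15
(s AND NOT q) AND (NOT s OR p) = min(a, b) on (0.54, 0.15) = 0.15

0.15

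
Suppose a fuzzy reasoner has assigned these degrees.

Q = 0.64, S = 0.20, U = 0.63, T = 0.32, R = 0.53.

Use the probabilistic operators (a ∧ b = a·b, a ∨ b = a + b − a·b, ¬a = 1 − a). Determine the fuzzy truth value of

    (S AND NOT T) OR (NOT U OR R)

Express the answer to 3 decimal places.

NOT T = 1 − 0.3200 = 0.6800
S AND NOT T = a·b on (0.2000, 0.6800) = 0.1360
NOT U = 1 − 0.6300 = 0.3700
NOT U OR R = a + b − a·b on (0.3700, 0.5300) = 0.7039
(S AND NOT T) OR (NOT U OR R) = a + b − a·b on (0.1360, 0.7039) = 0.7442

0.744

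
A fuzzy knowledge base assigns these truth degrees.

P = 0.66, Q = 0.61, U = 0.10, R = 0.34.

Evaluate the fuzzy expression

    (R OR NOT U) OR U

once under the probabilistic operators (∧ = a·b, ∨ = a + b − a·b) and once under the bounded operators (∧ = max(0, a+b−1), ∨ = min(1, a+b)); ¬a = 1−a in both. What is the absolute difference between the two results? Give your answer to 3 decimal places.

Under probabilistic:
  NOT U = 1 − 0.1000 = 0.9000
  R OR NOT U = a + b − a·b on (0.3400, 0.9000) = 0.9340
  (R OR NOT U) OR U = a + b − a·b on (0.9340, 0.1000) = 0.9406
  → value = 0.9406
Under bounded:
  NOT U = 1 − 0.10 = 0.90
  R OR NOT U = min(1, a+b) on (0.34, 0.90) = 1.00
  (R OR NOT U) OR U = min(1, a+b) on (1.00, 0.10) = 1.00
  → value = 1.0000
|0.9406 − 1.0000| = 0.059

0.059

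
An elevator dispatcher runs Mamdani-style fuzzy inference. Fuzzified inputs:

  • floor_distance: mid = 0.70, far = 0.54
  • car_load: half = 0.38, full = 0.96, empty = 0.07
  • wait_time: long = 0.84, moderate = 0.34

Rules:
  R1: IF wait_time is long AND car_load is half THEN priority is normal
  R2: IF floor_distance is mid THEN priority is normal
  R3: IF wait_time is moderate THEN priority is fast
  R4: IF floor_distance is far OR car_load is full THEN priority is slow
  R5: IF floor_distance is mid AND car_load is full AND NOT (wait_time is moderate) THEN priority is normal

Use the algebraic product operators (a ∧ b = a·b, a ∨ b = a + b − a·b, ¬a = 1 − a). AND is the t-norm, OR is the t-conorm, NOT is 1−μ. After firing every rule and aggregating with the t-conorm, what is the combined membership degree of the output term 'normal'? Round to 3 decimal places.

0.886

R1: long=0.84, half=0.38; AND[a·b] → w = 0.3192
R2: mid=0.70 → w = 0.7000
R3: moderate=0.34 → w = 0.3400
R4: far=0.54, full=0.96; OR[a + b − a·b] → w = 0.9816
R5: mid=0.70, full=0.96, ¬moderate=1−0.34=0.66; AND[a·b] → w = 0.4435
Rules with consequent 'normal': {R1, R2, R5} → strengths 0.3192, 0.7000, 0.4435
Aggregate via t-conorm [a + b − a·b]: 0.8863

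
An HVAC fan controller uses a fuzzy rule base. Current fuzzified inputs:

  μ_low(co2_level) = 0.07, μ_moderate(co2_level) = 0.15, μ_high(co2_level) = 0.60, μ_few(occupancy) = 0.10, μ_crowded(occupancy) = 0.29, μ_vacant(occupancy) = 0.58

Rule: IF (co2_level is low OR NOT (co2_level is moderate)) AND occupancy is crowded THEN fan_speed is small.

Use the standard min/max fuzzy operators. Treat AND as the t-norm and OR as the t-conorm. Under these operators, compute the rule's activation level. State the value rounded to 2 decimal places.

0.29

firing strength: (low=0.07 OR ¬moderate=1−0.15=0.85) = 0.85; AND[min(a, b)] with crowded=0.29 → w = 0.29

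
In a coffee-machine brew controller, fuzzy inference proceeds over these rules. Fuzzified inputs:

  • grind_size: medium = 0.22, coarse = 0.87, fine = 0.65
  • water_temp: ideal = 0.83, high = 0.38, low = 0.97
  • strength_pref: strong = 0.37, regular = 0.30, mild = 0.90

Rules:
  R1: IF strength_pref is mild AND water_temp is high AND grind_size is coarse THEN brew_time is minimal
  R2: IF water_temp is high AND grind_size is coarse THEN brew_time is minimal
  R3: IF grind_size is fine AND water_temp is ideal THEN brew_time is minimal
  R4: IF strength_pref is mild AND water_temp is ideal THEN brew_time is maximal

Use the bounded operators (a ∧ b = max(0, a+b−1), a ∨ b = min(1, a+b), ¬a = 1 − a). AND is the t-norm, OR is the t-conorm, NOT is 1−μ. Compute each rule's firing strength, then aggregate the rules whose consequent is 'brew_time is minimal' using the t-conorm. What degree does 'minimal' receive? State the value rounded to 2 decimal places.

R1: mild=0.90, high=0.38, coarse=0.87; AND[max(0, a+b−1)] → w = 0.15
R2: high=0.38, coarse=0.87; AND[max(0, a+b−1)] → w = 0.25
R3: fine=0.65, ideal=0.83; AND[max(0, a+b−1)] → w = 0.48
R4: mild=0.90, ideal=0.83; AND[max(0, a+b−1)] → w = 0.73
Rules with consequent 'minimal': {R1, R2, R3} → strengths 0.15, 0.25, 0.48
Aggregate via t-conorm [min(1, a+b)]: 0.88

0.88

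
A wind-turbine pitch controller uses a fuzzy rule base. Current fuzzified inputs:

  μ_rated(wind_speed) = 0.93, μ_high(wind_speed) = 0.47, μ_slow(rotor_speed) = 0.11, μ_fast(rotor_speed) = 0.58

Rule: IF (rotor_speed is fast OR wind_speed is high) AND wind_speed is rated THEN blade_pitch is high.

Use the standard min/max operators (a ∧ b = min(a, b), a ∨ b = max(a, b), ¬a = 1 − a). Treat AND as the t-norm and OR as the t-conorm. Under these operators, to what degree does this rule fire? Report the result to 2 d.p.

0.58

firing strength: (fast=0.58 OR high=0.47) = 0.58; AND[min(a, b)] with rated=0.93 → w = 0.58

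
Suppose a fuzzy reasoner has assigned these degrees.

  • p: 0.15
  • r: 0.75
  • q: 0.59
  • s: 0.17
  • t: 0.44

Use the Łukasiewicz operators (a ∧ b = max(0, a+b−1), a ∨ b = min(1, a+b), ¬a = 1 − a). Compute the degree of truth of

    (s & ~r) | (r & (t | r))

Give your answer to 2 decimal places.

~r = 1 − 0.75 = 0.25
s & ~r = max(0, a+b−1) on (0.17, 0.25) = 0.00
t | r = min(1, a+b) on (0.44, 0.75) = 1.00
r & (t | r) = max(0, a+b−1) on (0.75, 1.00) = 0.75
(s & ~r) | (r & (t | r)) = min(1, a+b) on (0.00, 0.75) = 0.75

0.75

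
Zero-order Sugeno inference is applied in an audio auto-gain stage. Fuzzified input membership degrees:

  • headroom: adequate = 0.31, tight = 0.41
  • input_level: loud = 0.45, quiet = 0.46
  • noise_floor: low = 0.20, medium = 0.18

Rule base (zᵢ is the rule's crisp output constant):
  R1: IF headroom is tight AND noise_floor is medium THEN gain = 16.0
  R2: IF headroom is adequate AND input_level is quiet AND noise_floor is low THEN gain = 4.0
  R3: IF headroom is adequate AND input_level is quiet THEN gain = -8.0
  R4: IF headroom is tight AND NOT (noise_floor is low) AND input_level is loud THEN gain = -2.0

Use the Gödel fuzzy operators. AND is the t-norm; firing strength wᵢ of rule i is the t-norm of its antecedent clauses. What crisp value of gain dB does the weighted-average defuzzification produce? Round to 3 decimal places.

R1 (z=16.0): tight=0.41, medium=0.18; AND[min(a, b)] → w = 0.18
R2 (z=4.0): adequate=0.31, quiet=0.46, low=0.20; AND[min(a, b)] → w = 0.20
R3 (z=-8.0): adequate=0.31, quiet=0.46; AND[min(a, b)] → w = 0.31
R4 (z=-2.0): tight=0.41, ¬low=1−0.20=0.80, loud=0.45; AND[min(a, b)] → w = 0.41
Weighted average = (0.18·16.0 + 0.20·4.0 + 0.31·-8.0 + 0.41·-2.0) / (0.18 + 0.20 + 0.31 + 0.41)
  = 0.3800 / 1.1000 = 0.345

0.345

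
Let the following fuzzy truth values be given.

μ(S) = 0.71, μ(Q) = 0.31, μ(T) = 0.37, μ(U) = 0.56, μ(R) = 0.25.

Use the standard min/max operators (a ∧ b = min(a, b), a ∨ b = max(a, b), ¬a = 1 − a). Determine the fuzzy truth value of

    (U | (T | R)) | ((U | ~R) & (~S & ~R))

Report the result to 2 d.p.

T | R = max(a, b) on (0.37, 0.25) = 0.37
U | (T | R) = max(a, b) on (0.56, 0.37) = 0.56
~R = 1 − 0.25 = 0.75
U | ~R = max(a, b) on (0.56, 0.75) = 0.75
~S = 1 − 0.71 = 0.29
~R = 1 − 0.25 = 0.75
~S & ~R = min(a, b) on (0.29, 0.75) = 0.29
(U | ~R) & (~S & ~R) = min(a, b) on (0.75, 0.29) = 0.29
(U | (T | R)) | ((U | ~R) & (~S & ~R)) = max(a, b) on (0.56, 0.29) = 0.56

0.56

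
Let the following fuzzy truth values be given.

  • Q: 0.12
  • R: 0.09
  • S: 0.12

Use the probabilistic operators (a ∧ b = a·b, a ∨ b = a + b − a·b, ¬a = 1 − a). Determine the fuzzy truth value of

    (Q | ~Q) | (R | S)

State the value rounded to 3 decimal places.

0.915

~Q = 1 − 0.1200 = 0.8800
Q | ~Q = a + b − a·b on (0.1200, 0.8800) = 0.8944
R | S = a + b − a·b on (0.0900, 0.1200) = 0.1992
(Q | ~Q) | (R | S) = a + b − a·b on (0.8944, 0.1992) = 0.9154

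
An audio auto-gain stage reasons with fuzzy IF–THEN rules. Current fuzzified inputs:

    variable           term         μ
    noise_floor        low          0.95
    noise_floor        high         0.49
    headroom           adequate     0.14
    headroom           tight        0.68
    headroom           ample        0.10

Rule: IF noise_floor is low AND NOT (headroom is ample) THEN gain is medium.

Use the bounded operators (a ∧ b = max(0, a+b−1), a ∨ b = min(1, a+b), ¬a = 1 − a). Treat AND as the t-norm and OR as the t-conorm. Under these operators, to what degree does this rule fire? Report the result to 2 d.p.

firing strength: low=0.95, ¬ample=1−0.10=0.90; AND[max(0, a+b−1)] → w = 0.85

0.85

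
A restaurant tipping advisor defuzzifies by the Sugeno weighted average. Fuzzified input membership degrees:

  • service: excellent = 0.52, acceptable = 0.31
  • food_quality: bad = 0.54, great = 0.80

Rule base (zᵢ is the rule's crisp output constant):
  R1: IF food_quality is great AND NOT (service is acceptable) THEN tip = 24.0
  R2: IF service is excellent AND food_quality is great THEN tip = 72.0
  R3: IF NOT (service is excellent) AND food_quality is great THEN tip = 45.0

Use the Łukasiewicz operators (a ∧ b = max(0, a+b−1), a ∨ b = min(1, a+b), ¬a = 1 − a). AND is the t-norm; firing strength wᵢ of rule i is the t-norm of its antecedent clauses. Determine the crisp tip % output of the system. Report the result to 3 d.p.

R1 (z=24.0): great=0.80, ¬acceptable=1−0.31=0.69; AND[max(0, a+b−1)] → w = 0.49
R2 (z=72.0): excellent=0.52, great=0.80; AND[max(0, a+b−1)] → w = 0.32
R3 (z=45.0): ¬excellent=1−0.52=0.48, great=0.80; AND[max(0, a+b−1)] → w = 0.28
Weighted average = (0.49·24.0 + 0.32·72.0 + 0.28·45.0) / (0.49 + 0.32 + 0.28)
  = 47.4000 / 1.0900 = 43.486

43.486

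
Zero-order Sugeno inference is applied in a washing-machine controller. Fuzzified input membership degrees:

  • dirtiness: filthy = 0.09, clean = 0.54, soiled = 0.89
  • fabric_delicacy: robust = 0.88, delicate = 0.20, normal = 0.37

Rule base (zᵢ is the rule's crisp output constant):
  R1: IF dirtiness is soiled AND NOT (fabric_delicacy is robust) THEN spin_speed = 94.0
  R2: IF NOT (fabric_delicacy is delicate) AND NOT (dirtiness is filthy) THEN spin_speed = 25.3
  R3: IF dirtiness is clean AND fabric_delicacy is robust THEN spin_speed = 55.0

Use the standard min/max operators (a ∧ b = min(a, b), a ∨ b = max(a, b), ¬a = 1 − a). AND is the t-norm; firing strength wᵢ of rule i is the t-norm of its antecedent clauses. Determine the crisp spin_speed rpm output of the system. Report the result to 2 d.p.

R1 (z=94.0): soiled=0.89, ¬robust=1−0.88=0.12; AND[min(a, b)] → w = 0.12
R2 (z=25.3): ¬delicate=1−0.20=0.80, ¬filthy=1−0.09=0.91; AND[min(a, b)] → w = 0.80
R3 (z=55.0): clean=0.54, robust=0.88; AND[min(a, b)] → w = 0.54
Weighted average = (0.12·94.0 + 0.80·25.3 + 0.54·55.0) / (0.12 + 0.80 + 0.54)
  = 61.2200 / 1.4600 = 41.93

41.93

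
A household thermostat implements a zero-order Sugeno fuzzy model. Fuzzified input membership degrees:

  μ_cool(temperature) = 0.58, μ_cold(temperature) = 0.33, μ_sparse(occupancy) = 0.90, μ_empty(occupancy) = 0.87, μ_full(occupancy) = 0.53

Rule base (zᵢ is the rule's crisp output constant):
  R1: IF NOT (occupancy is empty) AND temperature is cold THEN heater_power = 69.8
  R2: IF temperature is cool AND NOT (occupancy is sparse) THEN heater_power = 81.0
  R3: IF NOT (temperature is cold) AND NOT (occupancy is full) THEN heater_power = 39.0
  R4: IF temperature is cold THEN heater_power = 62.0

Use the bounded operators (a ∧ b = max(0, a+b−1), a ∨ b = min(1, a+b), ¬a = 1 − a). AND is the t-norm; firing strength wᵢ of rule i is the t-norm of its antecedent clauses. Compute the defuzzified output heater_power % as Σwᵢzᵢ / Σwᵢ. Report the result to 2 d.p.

R1 (z=69.8): ¬empty=1−0.87=0.13, cold=0.33; AND[max(0, a+b−1)] → w = 0.00
R2 (z=81.0): cool=0.58, ¬sparse=1−0.90=0.10; AND[max(0, a+b−1)] → w = 0.00
R3 (z=39.0): ¬cold=1−0.33=0.67, ¬full=1−0.53=0.47; AND[max(0, a+b−1)] → w = 0.14
R4 (z=62.0): cold=0.33 → w = 0.33
Weighted average = (0.00·69.8 + 0.00·81.0 + 0.14·39.0 + 0.33·62.0) / (0.00 + 0.00 + 0.14 + 0.33)
  = 25.9200 / 0.4700 = 55.15

55.15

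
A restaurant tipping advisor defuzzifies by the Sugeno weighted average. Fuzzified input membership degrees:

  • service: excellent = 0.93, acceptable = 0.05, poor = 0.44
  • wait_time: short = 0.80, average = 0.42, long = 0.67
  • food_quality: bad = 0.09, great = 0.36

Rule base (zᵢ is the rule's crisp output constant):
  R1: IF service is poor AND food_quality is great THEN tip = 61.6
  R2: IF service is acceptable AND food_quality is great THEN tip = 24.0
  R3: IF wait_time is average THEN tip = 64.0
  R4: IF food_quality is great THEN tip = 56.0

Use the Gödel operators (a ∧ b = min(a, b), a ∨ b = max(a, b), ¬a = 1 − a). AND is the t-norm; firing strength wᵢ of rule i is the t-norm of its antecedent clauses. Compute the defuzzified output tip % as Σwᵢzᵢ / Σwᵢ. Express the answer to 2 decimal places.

59.17

R1 (z=61.6): poor=0.44, great=0.36; AND[min(a, b)] → w = 0.36
R2 (z=24.0): acceptable=0.05, great=0.36; AND[min(a, b)] → w = 0.05
R3 (z=64.0): average=0.42 → w = 0.42
R4 (z=56.0): great=0.36 → w = 0.36
Weighted average = (0.36·61.6 + 0.05·24.0 + 0.42·64.0 + 0.36·56.0) / (0.36 + 0.05 + 0.42 + 0.36)
  = 70.4160 / 1.1900 = 59.17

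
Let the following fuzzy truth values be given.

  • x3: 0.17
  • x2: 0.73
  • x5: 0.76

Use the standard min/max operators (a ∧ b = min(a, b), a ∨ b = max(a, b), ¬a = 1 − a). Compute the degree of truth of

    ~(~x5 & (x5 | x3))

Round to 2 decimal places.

0.76

~x5 = 1 − 0.76 = 0.24
x5 | x3 = max(a, b) on (0.76, 0.17) = 0.76
~x5 & (x5 | x3) = min(a, b) on (0.24, 0.76) = 0.24
~(~x5 & (x5 | x3)) = 1 − 0.24 = 0.76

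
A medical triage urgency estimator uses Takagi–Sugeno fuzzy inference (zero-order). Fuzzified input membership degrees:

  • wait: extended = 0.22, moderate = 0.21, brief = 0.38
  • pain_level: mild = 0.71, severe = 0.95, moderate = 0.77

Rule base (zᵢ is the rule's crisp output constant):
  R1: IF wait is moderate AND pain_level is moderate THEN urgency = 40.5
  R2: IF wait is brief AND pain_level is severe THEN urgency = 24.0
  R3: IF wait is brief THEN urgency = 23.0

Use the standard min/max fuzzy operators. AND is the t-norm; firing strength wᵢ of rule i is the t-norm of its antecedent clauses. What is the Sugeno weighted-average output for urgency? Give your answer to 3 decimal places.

27.180

R1 (z=40.5): moderate=0.21, moderate=0.77; AND[min(a, b)] → w = 0.21
R2 (z=24.0): brief=0.38, severe=0.95; AND[min(a, b)] → w = 0.38
R3 (z=23.0): brief=0.38 → w = 0.38
Weighted average = (0.21·40.5 + 0.38·24.0 + 0.38·23.0) / (0.21 + 0.38 + 0.38)
  = 26.3650 / 0.9700 = 27.180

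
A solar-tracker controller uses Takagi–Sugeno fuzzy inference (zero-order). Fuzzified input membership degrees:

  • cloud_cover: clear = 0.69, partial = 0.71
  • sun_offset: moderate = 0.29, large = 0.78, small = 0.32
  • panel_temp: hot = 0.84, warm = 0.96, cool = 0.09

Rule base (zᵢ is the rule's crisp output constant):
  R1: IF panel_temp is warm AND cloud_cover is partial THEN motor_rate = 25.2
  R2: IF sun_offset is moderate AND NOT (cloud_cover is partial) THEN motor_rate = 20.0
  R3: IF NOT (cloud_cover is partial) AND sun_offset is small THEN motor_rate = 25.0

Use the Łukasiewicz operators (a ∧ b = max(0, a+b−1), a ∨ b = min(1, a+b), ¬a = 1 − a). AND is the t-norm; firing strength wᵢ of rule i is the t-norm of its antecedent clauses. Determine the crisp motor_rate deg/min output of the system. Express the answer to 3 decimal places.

R1 (z=25.2): warm=0.96, partial=0.71; AND[max(0, a+b−1)] → w = 0.67
R2 (z=20.0): moderate=0.29, ¬partial=1−0.71=0.29; AND[max(0, a+b−1)] → w = 0.00
R3 (z=25.0): ¬partial=1−0.71=0.29, small=0.32; AND[max(0, a+b−1)] → w = 0.00
Weighted average = (0.67·25.2 + 0.00·20.0 + 0.00·25.0) / (0.67 + 0.00 + 0.00)
  = 16.8840 / 0.6700 = 25.200

25.200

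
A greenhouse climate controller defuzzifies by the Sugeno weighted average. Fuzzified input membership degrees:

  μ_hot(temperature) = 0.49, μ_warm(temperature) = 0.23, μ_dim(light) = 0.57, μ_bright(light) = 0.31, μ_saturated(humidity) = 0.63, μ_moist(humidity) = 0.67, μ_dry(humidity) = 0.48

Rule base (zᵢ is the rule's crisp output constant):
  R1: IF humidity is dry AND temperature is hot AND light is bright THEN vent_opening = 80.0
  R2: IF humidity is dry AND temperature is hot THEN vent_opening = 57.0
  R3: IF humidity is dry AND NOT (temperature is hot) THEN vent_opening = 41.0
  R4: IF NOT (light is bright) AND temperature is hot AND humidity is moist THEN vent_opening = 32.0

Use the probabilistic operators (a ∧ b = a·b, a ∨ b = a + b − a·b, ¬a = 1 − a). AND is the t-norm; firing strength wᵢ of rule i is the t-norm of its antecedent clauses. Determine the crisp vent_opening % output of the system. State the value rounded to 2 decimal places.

46.86

R1 (z=80.0): dry=0.48, hot=0.49, bright=0.31; AND[a·b] → w = 0.0729
R2 (z=57.0): dry=0.48, hot=0.49; AND[a·b] → w = 0.2352
R3 (z=41.0): dry=0.48, ¬hot=1−0.49=0.51; AND[a·b] → w = 0.2448
R4 (z=32.0): ¬bright=1−0.31=0.69, hot=0.49, moist=0.67; AND[a·b] → w = 0.2265
Weighted average = (0.0729·80.0 + 0.2352·57.0 + 0.2448·41.0 + 0.2265·32.0) / (0.0729 + 0.2352 + 0.2448 + 0.2265)
  = 36.5250 / 0.7794 = 46.86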